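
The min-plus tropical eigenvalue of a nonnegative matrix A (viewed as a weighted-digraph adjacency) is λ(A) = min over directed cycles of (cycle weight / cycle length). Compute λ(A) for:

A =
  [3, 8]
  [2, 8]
λ(A) = 3

Enumerate directed cycles and compute their means (weight / length). Sample:
  cycle 0 → 0: weight = 3, length = 1, mean = 3/1 ≈ 3.000
  cycle 1 → 1: weight = 8, length = 1, mean = 8/1 ≈ 8.000
  cycle 0 → 1 → 0: weight = 10, length = 2, mean = 10/2 ≈ 5.000
  cycle 1 → 0 → 1: weight = 10, length = 2, mean = 10/2 ≈ 5.000
Minimum mean = 3.000, attained e.g. along the cycle 0 → 0 with weight 3 and length 1. So λ(A) = 3/1 = 3.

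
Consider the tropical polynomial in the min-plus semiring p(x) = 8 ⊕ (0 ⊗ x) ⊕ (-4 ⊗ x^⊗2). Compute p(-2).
p(-2) = -8

A tropical monomial a ⊗ x^⊗i evaluates to a + i · x. Evaluating each term at x = -2:
  Term 0 contributes 8 + 0 · -2 = 8
  Term 1 contributes 0 + 1 · -2 = -2
  Term 2 contributes -4 + 2 · -2 = -8
p(-2) = ⊕ of these = min[8, -2, -8] = -8.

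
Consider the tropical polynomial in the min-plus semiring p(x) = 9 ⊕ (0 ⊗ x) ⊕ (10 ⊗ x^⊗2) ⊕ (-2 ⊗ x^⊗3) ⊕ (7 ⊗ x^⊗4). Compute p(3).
p(3) = 3

A tropical monomial a ⊗ x^⊗i evaluates to a + i · x. Evaluating each term at x = 3:
  Term 0 contributes 9 + 0 · 3 = 9
  Term 1 contributes 0 + 1 · 3 = 3
  Term 2 contributes 10 + 2 · 3 = 16
  Term 3 contributes -2 + 3 · 3 = 7
  Term 4 contributes 7 + 4 · 3 = 19
p(3) = ⊕ of these = min[9, 3, 16, 7, 19] = 3.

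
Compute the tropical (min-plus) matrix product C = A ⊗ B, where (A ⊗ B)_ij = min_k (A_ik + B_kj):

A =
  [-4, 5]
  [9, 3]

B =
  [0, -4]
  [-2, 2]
A ⊗ B =
  [-4, -8]
  [1, 5]

Apply the min-plus product entry-by-entry:
  C[0][0] = min over k of (A[0][0] + B[0][0] = -4 + 0 = -4, A[0][1] + B[1][0] = 5 + -2 = 3) = -4 (attained at k = 0)
  C[0][1] = min over k of (A[0][0] + B[0][1] = -4 + -4 = -8, A[0][1] + B[1][1] = 5 + 2 = 7) = -8 (attained at k = 0)
  C[1][0] = min over k of (A[1][0] + B[0][0] = 9 + 0 = 9, A[1][1] + B[1][0] = 3 + -2 = 1) = 1 (attained at k = 1)
  C[1][1] = min over k of (A[1][0] + B[0][1] = 9 + -4 = 5, A[1][1] + B[1][1] = 3 + 2 = 5) = 5 (attained at k = 0)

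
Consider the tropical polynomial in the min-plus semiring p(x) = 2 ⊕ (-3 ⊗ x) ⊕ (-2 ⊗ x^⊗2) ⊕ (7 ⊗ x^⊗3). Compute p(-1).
p(-1) = -4

A tropical monomial a ⊗ x^⊗i evaluates to a + i · x. Evaluating each term at x = -1:
  Term 0 contributes 2 + 0 · -1 = 2
  Term 1 contributes -3 + 1 · -1 = -4
  Term 2 contributes -2 + 2 · -1 = -4
  Term 3 contributes 7 + 3 · -1 = 4
p(-1) = ⊕ of these = min[2, -4, -4, 4] = -4.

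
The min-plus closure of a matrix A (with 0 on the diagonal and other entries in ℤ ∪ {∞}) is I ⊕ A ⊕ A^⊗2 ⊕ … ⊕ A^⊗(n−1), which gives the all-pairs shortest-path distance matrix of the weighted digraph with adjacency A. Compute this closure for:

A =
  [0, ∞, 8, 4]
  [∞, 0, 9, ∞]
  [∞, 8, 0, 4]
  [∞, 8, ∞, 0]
Closure =
  [0, 12, 8, 4]
  [∞, 0, 9, 13]
  [∞, 8, 0, 4]
  [∞, 8, 17, 0]

This is the Floyd-Warshall all-pairs shortest-path computation. For each intermediate vertex k = 0, 1, …, 3, update dist[i][j] ← min(dist[i][j], dist[i][k] + dist[k][j]). The final matrix gives, for each (i, j), the minimum total weight of any directed path from i to j (possibly empty when i = j).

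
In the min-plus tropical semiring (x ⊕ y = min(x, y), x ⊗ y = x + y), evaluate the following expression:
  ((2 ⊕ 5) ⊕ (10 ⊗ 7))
((2 ⊕ 5) ⊕ (10 ⊗ 7)) = 2

Expand innermost to outermost. Recall ⊕ takes the minimum of its arguments and ⊗ takes their sum. Working out the expression ((2 ⊕ 5) ⊕ (10 ⊗ 7)) gives 2.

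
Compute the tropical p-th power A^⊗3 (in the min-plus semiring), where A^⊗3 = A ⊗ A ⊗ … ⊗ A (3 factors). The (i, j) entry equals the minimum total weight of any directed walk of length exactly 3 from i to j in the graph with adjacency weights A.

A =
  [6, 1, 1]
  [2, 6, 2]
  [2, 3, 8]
A^⊗3 =
  [5, 4, 4]
  [5, 5, 5]
  [5, 6, 5]

Each entry (A^⊗3)_ij equals the minimum over all length-3 walks i = v_0 → v_1 → … → v_3 = j of Σ_t A[v_t][v_{t+1}]. For example, for (i, j) = (0, 2) we minimise over 9 possible intermediate vertex sequences; the minimum is 4, attained along the walk 0 → 1 → 0 → 2.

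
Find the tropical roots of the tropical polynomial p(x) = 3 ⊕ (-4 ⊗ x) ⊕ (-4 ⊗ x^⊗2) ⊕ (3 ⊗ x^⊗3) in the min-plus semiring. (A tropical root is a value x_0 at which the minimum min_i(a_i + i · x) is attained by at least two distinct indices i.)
Roots: {-7, 0, 7}

Each tropical root is a break point of the lower envelope of the lines y = a_i + i · x (there are 4 lines, with slopes 0, 1, ..., 3). Only the lines that attain the minimum somewhere contribute to roots; other lines are dominated. Here the surviving (envelope) indices are i = 3, i = 2, i = 1, i = 0.
Intersections between consecutive envelope lines give the roots: for adjacent envelope indices i < j the intersection is x = (a_i − a_j) / (j − i). Reading off the sorted break points: {-7, 0, 7}.
Verification: at each break x_0, at least two indices attain the minimum of min_i(a_i + i · x_0).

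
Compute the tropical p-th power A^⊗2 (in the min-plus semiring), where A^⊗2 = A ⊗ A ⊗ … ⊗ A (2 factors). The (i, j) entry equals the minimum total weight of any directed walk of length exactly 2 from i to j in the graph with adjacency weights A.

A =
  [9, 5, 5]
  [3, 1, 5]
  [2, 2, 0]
A^⊗2 =
  [7, 6, 5]
  [4, 2, 5]
  [2, 2, 0]

Each entry (A^⊗2)_ij equals the minimum over all length-2 walks i = v_0 → v_1 → … → v_2 = j of Σ_t A[v_t][v_{t+1}]. For example, for (i, j) = (0, 2) we minimise over 3 possible intermediate vertex sequences; the minimum is 5, attained along the walk 0 → 2 → 2.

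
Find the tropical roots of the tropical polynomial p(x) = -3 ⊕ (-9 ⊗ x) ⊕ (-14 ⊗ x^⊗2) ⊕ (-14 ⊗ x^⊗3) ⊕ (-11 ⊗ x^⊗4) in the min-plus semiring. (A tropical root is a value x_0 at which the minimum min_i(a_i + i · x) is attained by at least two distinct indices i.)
Roots: {-3, 0, 5, 6}

Each tropical root is a break point of the lower envelope of the lines y = a_i + i · x (there are 5 lines, with slopes 0, 1, ..., 4). Only the lines that attain the minimum somewhere contribute to roots; other lines are dominated. Here the surviving (envelope) indices are i = 4, i = 3, i = 2, i = 1, i = 0.
Intersections between consecutive envelope lines give the roots: for adjacent envelope indices i < j the intersection is x = (a_i − a_j) / (j − i). Reading off the sorted break points: {-3, 0, 5, 6}.
Verification: at each break x_0, at least two indices attain the minimum of min_i(a_i + i · x_0).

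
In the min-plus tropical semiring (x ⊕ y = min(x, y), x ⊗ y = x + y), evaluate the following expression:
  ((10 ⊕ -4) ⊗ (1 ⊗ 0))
((10 ⊕ -4) ⊗ (1 ⊗ 0)) = -3

Expand innermost to outermost. Recall ⊕ takes the minimum of its arguments and ⊗ takes their sum. Working out the expression ((10 ⊕ -4) ⊗ (1 ⊗ 0)) gives -3.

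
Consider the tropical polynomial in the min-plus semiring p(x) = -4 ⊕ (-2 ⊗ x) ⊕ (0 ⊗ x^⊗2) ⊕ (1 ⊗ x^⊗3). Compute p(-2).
p(-2) = -5

A tropical monomial a ⊗ x^⊗i evaluates to a + i · x. Evaluating each term at x = -2:
  Term 0 contributes -4 + 0 · -2 = -4
  Term 1 contributes -2 + 1 · -2 = -4
  Term 2 contributes 0 + 2 · -2 = -4
  Term 3 contributes 1 + 3 · -2 = -5
p(-2) = ⊕ of these = min[-4, -4, -4, -5] = -5.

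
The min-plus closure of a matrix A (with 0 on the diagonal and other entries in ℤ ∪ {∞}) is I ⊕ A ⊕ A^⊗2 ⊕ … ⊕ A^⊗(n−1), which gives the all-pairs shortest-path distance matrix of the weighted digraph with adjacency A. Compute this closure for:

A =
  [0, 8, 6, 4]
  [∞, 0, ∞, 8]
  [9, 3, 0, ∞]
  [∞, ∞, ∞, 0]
Closure =
  [0, 8, 6, 4]
  [∞, 0, ∞, 8]
  [9, 3, 0, 11]
  [∞, ∞, ∞, 0]

This is the Floyd-Warshall all-pairs shortest-path computation. For each intermediate vertex k = 0, 1, …, 3, update dist[i][j] ← min(dist[i][j], dist[i][k] + dist[k][j]). The final matrix gives, for each (i, j), the minimum total weight of any directed path from i to j (possibly empty when i = j).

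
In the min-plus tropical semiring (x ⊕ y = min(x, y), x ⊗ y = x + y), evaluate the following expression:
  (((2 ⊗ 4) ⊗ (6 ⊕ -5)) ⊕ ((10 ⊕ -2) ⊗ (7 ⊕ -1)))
(((2 ⊗ 4) ⊗ (6 ⊕ -5)) ⊕ ((10 ⊕ -2) ⊗ (7 ⊕ -1))) = -3

Expand innermost to outermost. Recall ⊕ takes the minimum of its arguments and ⊗ takes their sum. Working out the expression (((2 ⊗ 4) ⊗ (6 ⊕ -5)) ⊕ ((10 ⊕ -2) ⊗ (7 ⊕ -1))) gives -3.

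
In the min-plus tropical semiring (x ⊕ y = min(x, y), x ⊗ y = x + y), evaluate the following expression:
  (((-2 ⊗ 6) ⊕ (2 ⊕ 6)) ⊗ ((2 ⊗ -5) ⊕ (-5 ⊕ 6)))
(((-2 ⊗ 6) ⊕ (2 ⊕ 6)) ⊗ ((2 ⊗ -5) ⊕ (-5 ⊕ 6))) = -3

Expand innermost to outermost. Recall ⊕ takes the minimum of its arguments and ⊗ takes their sum. Working out the expression (((-2 ⊗ 6) ⊕ (2 ⊕ 6)) ⊗ ((2 ⊗ -5) ⊕ (-5 ⊕ 6))) gives -3.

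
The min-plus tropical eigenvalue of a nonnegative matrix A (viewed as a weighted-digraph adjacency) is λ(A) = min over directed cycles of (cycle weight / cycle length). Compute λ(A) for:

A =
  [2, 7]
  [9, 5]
λ(A) = 2

Enumerate directed cycles and compute their means (weight / length). Sample:
  cycle 0 → 0: weight = 2, length = 1, mean = 2/1 ≈ 2.000
  cycle 1 → 1: weight = 5, length = 1, mean = 5/1 ≈ 5.000
  cycle 0 → 1 → 0: weight = 16, length = 2, mean = 16/2 ≈ 8.000
  cycle 1 → 0 → 1: weight = 16, length = 2, mean = 16/2 ≈ 8.000
Minimum mean = 2.000, attained e.g. along the cycle 0 → 0 with weight 2 and length 1. So λ(A) = 2/1 = 2.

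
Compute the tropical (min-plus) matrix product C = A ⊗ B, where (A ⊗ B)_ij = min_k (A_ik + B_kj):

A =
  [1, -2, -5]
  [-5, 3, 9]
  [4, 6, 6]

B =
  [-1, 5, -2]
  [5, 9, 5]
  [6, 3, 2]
A ⊗ B =
  [0, -2, -3]
  [-6, 0, -7]
  [3, 9, 2]

Apply the min-plus product entry-by-entry:
  C[0][0] = min over k of (A[0][0] + B[0][0] = 1 + -1 = 0, A[0][1] + B[1][0] = -2 + 5 = 3, A[0][2] + B[2][0] = -5 + 6 = 1) = 0 (attained at k = 0)
  C[0][1] = min over k of (A[0][0] + B[0][1] = 1 + 5 = 6, A[0][1] + B[1][1] = -2 + 9 = 7, A[0][2] + B[2][1] = -5 + 3 = -2) = -2 (attained at k = 2)
  C[0][2] = min over k of (A[0][0] + B[0][2] = 1 + -2 = -1, A[0][1] + B[1][2] = -2 + 5 = 3, A[0][2] + B[2][2] = -5 + 2 = -3) = -3 (attained at k = 2)
  C[1][0] = min over k of (A[1][0] + B[0][0] = -5 + -1 = -6, A[1][1] + B[1][0] = 3 + 5 = 8, A[1][2] + B[2][0] = 9 + 6 = 15) = -6 (attained at k = 0)
  C[1][1] = min over k of (A[1][0] + B[0][1] = -5 + 5 = 0, A[1][1] + B[1][1] = 3 + 9 = 12, A[1][2] + B[2][1] = 9 + 3 = 12) = 0 (attained at k = 0)
  C[1][2] = min over k of (A[1][0] + B[0][2] = -5 + -2 = -7, A[1][1] + B[1][2] = 3 + 5 = 8, A[1][2] + B[2][2] = 9 + 2 = 11) = -7 (attained at k = 0)
  C[2][0] = min over k of (A[2][0] + B[0][0] = 4 + -1 = 3, A[2][1] + B[1][0] = 6 + 5 = 11, A[2][2] + B[2][0] = 6 + 6 = 12) = 3 (attained at k = 0)
  C[2][1] = min over k of (A[2][0] + B[0][1] = 4 + 5 = 9, A[2][1] + B[1][1] = 6 + 9 = 15, A[2][2] + B[2][1] = 6 + 3 = 9) = 9 (attained at k = 0)
  C[2][2] = min over k of (A[2][0] + B[0][2] = 4 + -2 = 2, A[2][1] + B[1][2] = 6 + 5 = 11, A[2][2] + B[2][2] = 6 + 2 = 8) = 2 (attained at k = 0)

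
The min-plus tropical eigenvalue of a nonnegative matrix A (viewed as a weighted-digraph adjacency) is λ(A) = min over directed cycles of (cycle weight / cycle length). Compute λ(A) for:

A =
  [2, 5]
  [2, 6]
λ(A) = 2

Enumerate directed cycles and compute their means (weight / length). Sample:
  cycle 0 → 0: weight = 2, length = 1, mean = 2/1 ≈ 2.000
  cycle 1 → 1: weight = 6, length = 1, mean = 6/1 ≈ 6.000
  cycle 0 → 1 → 0: weight = 7, length = 2, mean = 7/2 ≈ 3.500
  cycle 1 → 0 → 1: weight = 7, length = 2, mean = 7/2 ≈ 3.500
Minimum mean = 2.000, attained e.g. along the cycle 0 → 0 with weight 2 and length 1. So λ(A) = 2/1 = 2.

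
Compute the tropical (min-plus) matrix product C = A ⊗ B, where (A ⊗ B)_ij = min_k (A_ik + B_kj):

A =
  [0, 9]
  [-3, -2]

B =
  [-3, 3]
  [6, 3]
A ⊗ B =
  [-3, 3]
  [-6, 0]

Apply the min-plus product entry-by-entry:
  C[0][0] = min over k of (A[0][0] + B[0][0] = 0 + -3 = -3, A[0][1] + B[1][0] = 9 + 6 = 15) = -3 (attained at k = 0)
  C[0][1] = min over k of (A[0][0] + B[0][1] = 0 + 3 = 3, A[0][1] + B[1][1] = 9 + 3 = 12) = 3 (attained at k = 0)
  C[1][0] = min over k of (A[1][0] + B[0][0] = -3 + -3 = -6, A[1][1] + B[1][0] = -2 + 6 = 4) = -6 (attained at k = 0)
  C[1][1] = min over k of (A[1][0] + B[0][1] = -3 + 3 = 0, A[1][1] + B[1][1] = -2 + 3 = 1) = 0 (attained at k = 0)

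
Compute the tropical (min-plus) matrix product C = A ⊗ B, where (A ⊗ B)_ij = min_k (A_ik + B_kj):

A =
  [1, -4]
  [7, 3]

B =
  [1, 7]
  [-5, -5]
A ⊗ B =
  [-9, -9]
  [-2, -2]

Apply the min-plus product entry-by-entry:
  C[0][0] = min over k of (A[0][0] + B[0][0] = 1 + 1 = 2, A[0][1] + B[1][0] = -4 + -5 = -9) = -9 (attained at k = 1)
  C[0][1] = min over k of (A[0][0] + B[0][1] = 1 + 7 = 8, A[0][1] + B[1][1] = -4 + -5 = -9) = -9 (attained at k = 1)
  C[1][0] = min over k of (A[1][0] + B[0][0] = 7 + 1 = 8, A[1][1] + B[1][0] = 3 + -5 = -2) = -2 (attained at k = 1)
  C[1][1] = min over k of (A[1][0] + B[0][1] = 7 + 7 = 14, A[1][1] + B[1][1] = 3 + -5 = -2) = -2 (attained at k = 1)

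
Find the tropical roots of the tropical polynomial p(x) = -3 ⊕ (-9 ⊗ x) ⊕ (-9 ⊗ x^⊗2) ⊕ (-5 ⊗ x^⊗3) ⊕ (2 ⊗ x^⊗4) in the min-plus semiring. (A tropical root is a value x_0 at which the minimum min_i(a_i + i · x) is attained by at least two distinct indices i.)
Roots: {-7, -4, 0, 6}

Each tropical root is a break point of the lower envelope of the lines y = a_i + i · x (there are 5 lines, with slopes 0, 1, ..., 4). Only the lines that attain the minimum somewhere contribute to roots; other lines are dominated. Here the surviving (envelope) indices are i = 4, i = 3, i = 2, i = 1, i = 0.
Intersections between consecutive envelope lines give the roots: for adjacent envelope indices i < j the intersection is x = (a_i − a_j) / (j − i). Reading off the sorted break points: {-7, -4, 0, 6}.
Verification: at each break x_0, at least two indices attain the minimum of min_i(a_i + i · x_0).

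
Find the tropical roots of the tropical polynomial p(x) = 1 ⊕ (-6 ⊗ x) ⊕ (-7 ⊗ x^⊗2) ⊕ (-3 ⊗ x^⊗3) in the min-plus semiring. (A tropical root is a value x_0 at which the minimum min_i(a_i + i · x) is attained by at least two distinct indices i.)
Roots: {-4, 1, 7}

Each tropical root is a break point of the lower envelope of the lines y = a_i + i · x (there are 4 lines, with slopes 0, 1, ..., 3). Only the lines that attain the minimum somewhere contribute to roots; other lines are dominated. Here the surviving (envelope) indices are i = 3, i = 2, i = 1, i = 0.
Intersections between consecutive envelope lines give the roots: for adjacent envelope indices i < j the intersection is x = (a_i − a_j) / (j − i). Reading off the sorted break points: {-4, 1, 7}.
Verification: at each break x_0, at least two indices attain the minimum of min_i(a_i + i · x_0).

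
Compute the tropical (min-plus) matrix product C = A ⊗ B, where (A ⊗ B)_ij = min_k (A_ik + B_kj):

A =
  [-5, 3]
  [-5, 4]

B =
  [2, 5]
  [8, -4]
A ⊗ B =
  [-3, -1]
  [-3, 0]

Apply the min-plus product entry-by-entry:
  C[0][0] = min over k of (A[0][0] + B[0][0] = -5 + 2 = -3, A[0][1] + B[1][0] = 3 + 8 = 11) = -3 (attained at k = 0)
  C[0][1] = min over k of (A[0][0] + B[0][1] = -5 + 5 = 0, A[0][1] + B[1][1] = 3 + -4 = -1) = -1 (attained at k = 1)
  C[1][0] = min over k of (A[1][0] + B[0][0] = -5 + 2 = -3, A[1][1] + B[1][0] = 4 + 8 = 12) = -3 (attained at k = 0)
  C[1][1] = min over k of (A[1][0] + B[0][1] = -5 + 5 = 0, A[1][1] + B[1][1] = 4 + -4 = 0) = 0 (attained at k = 0)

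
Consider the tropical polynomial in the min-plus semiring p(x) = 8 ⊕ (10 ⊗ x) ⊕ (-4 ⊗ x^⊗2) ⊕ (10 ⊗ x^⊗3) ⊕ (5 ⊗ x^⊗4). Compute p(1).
p(1) = -2

A tropical monomial a ⊗ x^⊗i evaluates to a + i · x. Evaluating each term at x = 1:
  Term 0 contributes 8 + 0 · 1 = 8
  Term 1 contributes 10 + 1 · 1 = 11
  Term 2 contributes -4 + 2 · 1 = -2
  Term 3 contributes 10 + 3 · 1 = 13
  Term 4 contributes 5 + 4 · 1 = 9
p(1) = ⊕ of these = min[8, 11, -2, 13, 9] = -2.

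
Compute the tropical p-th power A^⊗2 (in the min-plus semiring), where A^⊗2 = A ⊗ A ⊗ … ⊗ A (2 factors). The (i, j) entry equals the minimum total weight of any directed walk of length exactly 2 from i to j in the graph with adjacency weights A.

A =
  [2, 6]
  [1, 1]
A^⊗2 =
  [4, 7]
  [2, 2]

Each entry (A^⊗2)_ij equals the minimum over all length-2 walks i = v_0 → v_1 → … → v_2 = j of Σ_t A[v_t][v_{t+1}]. For example, for (i, j) = (0, 1) we minimise over 2 possible intermediate vertex sequences; the minimum is 7, attained along the walk 0 → 1 → 1.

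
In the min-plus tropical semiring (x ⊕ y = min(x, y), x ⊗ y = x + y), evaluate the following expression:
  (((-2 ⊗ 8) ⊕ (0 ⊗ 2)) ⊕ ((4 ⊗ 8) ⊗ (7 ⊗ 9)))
(((-2 ⊗ 8) ⊕ (0 ⊗ 2)) ⊕ ((4 ⊗ 8) ⊗ (7 ⊗ 9))) = 2

Expand innermost to outermost. Recall ⊕ takes the minimum of its arguments and ⊗ takes their sum. Working out the expression (((-2 ⊗ 8) ⊕ (0 ⊗ 2)) ⊕ ((4 ⊗ 8) ⊗ (7 ⊗ 9))) gives 2.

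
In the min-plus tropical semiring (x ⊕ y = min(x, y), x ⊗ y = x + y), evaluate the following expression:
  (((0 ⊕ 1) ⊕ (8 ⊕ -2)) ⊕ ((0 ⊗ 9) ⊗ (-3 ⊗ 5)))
(((0 ⊕ 1) ⊕ (8 ⊕ -2)) ⊕ ((0 ⊗ 9) ⊗ (-3 ⊗ 5))) = -2

Expand innermost to outermost. Recall ⊕ takes the minimum of its arguments and ⊗ takes their sum. Working out the expression (((0 ⊕ 1) ⊕ (8 ⊕ -2)) ⊕ ((0 ⊗ 9) ⊗ (-3 ⊗ 5))) gives -2.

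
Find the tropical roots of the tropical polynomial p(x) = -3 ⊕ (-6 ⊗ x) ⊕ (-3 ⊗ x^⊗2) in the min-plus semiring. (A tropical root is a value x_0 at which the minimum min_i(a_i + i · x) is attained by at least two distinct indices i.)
Roots: {-3, 3}

Each tropical root is a break point of the lower envelope of the lines y = a_i + i · x (there are 3 lines, with slopes 0, 1, ..., 2). Only the lines that attain the minimum somewhere contribute to roots; other lines are dominated. Here the surviving (envelope) indices are i = 2, i = 1, i = 0.
Intersections between consecutive envelope lines give the roots: for adjacent envelope indices i < j the intersection is x = (a_i − a_j) / (j − i). Reading off the sorted break points: {-3, 3}.
Verification: at each break x_0, at least two indices attain the minimum of min_i(a_i + i · x_0).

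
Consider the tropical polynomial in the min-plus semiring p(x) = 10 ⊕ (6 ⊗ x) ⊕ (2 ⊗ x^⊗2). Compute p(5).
p(5) = 10

A tropical monomial a ⊗ x^⊗i evaluates to a + i · x. Evaluating each term at x = 5:
  Term 0 contributes 10 + 0 · 5 = 10
  Term 1 contributes 6 + 1 · 5 = 11
  Term 2 contributes 2 + 2 · 5 = 12
p(5) = ⊕ of these = min[10, 11, 12] = 10.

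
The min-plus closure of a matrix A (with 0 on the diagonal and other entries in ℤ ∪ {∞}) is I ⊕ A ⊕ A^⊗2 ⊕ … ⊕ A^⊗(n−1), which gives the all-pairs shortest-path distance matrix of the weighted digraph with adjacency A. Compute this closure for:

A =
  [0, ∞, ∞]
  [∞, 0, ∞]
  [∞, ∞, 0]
Closure =
  [0, ∞, ∞]
  [∞, 0, ∞]
  [∞, ∞, 0]

This is the Floyd-Warshall all-pairs shortest-path computation. For each intermediate vertex k = 0, 1, …, 2, update dist[i][j] ← min(dist[i][j], dist[i][k] + dist[k][j]). The final matrix gives, for each (i, j), the minimum total weight of any directed path from i to j (possibly empty when i = j).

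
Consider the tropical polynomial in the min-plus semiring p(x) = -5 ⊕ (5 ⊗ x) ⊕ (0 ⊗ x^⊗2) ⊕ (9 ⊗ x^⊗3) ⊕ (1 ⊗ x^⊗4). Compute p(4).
p(4) = -5

A tropical monomial a ⊗ x^⊗i evaluates to a + i · x. Evaluating each term at x = 4:
  Term 0 contributes -5 + 0 · 4 = -5
  Term 1 contributes 5 + 1 · 4 = 9
  Term 2 contributes 0 + 2 · 4 = 8
  Term 3 contributes 9 + 3 · 4 = 21
  Term 4 contributes 1 + 4 · 4 = 17
p(4) = ⊕ of these = min[-5, 9, 8, 21, 17] = -5.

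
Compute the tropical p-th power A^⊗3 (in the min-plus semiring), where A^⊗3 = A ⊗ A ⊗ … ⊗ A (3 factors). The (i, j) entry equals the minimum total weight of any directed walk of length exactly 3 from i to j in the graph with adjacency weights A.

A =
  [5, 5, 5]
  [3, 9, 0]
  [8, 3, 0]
A^⊗3 =
  [11, 8, 5]
  [6, 3, 0]
  [6, 3, 0]

Each entry (A^⊗3)_ij equals the minimum over all length-3 walks i = v_0 → v_1 → … → v_3 = j of Σ_t A[v_t][v_{t+1}]. For example, for (i, j) = (0, 2) we minimise over 9 possible intermediate vertex sequences; the minimum is 5, attained along the walk 0 → 1 → 2 → 2.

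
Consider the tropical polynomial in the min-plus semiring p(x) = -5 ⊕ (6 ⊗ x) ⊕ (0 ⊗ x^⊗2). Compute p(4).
p(4) = -5

A tropical monomial a ⊗ x^⊗i evaluates to a + i · x. Evaluating each term at x = 4:
  Term 0 contributes -5 + 0 · 4 = -5
  Term 1 contributes 6 + 1 · 4 = 10
  Term 2 contributes 0 + 2 · 4 = 8
p(4) = ⊕ of these = min[-5, 10, 8] = -5.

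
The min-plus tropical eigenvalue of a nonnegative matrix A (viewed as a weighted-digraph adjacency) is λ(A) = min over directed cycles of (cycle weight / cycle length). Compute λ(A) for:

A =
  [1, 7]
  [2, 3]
λ(A) = 1

Enumerate directed cycles and compute their means (weight / length). Sample:
  cycle 0 → 0: weight = 1, length = 1, mean = 1/1 ≈ 1.000
  cycle 1 → 1: weight = 3, length = 1, mean = 3/1 ≈ 3.000
  cycle 0 → 1 → 0: weight = 9, length = 2, mean = 9/2 ≈ 4.500
  cycle 1 → 0 → 1: weight = 9, length = 2, mean = 9/2 ≈ 4.500
Minimum mean = 1.000, attained e.g. along the cycle 0 → 0 with weight 1 and length 1. So λ(A) = 1/1 = 1.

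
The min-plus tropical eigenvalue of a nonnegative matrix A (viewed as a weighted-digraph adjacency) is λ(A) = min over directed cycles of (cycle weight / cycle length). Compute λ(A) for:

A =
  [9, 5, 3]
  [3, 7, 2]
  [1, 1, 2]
λ(A) = 3/2

Enumerate directed cycles and compute their means (weight / length). Sample:
  cycle 0 → 0: weight = 9, length = 1, mean = 9/1 ≈ 9.000
  cycle 1 → 1: weight = 7, length = 1, mean = 7/1 ≈ 7.000
  cycle 2 → 2: weight = 2, length = 1, mean = 2/1 ≈ 2.000
  cycle 0 → 1 → 0: weight = 8, length = 2, mean = 8/2 ≈ 4.000
  cycle 0 → 2 → 0: weight = 4, length = 2, mean = 4/2 ≈ 2.000
  cycle 1 → 0 → 1: weight = 8, length = 2, mean = 8/2 ≈ 4.000
Minimum mean = 1.500, attained e.g. along the cycle 1 → 2 → 1 with weight 3 and length 2. So λ(A) = 3/2 = 3/2.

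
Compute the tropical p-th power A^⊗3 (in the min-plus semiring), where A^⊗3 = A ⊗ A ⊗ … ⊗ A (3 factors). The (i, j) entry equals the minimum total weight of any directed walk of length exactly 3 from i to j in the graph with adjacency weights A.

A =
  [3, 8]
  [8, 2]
A^⊗3 =
  [9, 12]
  [12, 6]

Each entry (A^⊗3)_ij equals the minimum over all length-3 walks i = v_0 → v_1 → … → v_3 = j of Σ_t A[v_t][v_{t+1}]. For example, for (i, j) = (0, 1) we minimise over 4 possible intermediate vertex sequences; the minimum is 12, attained along the walk 0 → 1 → 1 → 1.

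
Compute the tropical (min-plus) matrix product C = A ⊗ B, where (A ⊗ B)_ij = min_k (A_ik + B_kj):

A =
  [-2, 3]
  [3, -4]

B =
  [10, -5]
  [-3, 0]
A ⊗ B =
  [0, -7]
  [-7, -4]

Apply the min-plus product entry-by-entry:
  C[0][0] = min over k of (A[0][0] + B[0][0] = -2 + 10 = 8, A[0][1] + B[1][0] = 3 + -3 = 0) = 0 (attained at k = 1)
  C[0][1] = min over k of (A[0][0] + B[0][1] = -2 + -5 = -7, A[0][1] + B[1][1] = 3 + 0 = 3) = -7 (attained at k = 0)
  C[1][0] = min over k of (A[1][0] + B[0][0] = 3 + 10 = 13, A[1][1] + B[1][0] = -4 + -3 = -7) = -7 (attained at k = 1)
  C[1][1] = min over k of (A[1][0] + B[0][1] = 3 + -5 = -2, A[1][1] + B[1][1] = -4 + 0 = -4) = -4 (attained at k = 1)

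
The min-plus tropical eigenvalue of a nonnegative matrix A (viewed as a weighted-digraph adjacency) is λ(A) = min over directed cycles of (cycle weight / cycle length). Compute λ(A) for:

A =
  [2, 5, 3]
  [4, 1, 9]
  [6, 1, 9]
λ(A) = 1

Enumerate directed cycles and compute their means (weight / length). Sample:
  cycle 0 → 0: weight = 2, length = 1, mean = 2/1 ≈ 2.000
  cycle 1 → 1: weight = 1, length = 1, mean = 1/1 ≈ 1.000
  cycle 2 → 2: weight = 9, length = 1, mean = 9/1 ≈ 9.000
  cycle 0 → 1 → 0: weight = 9, length = 2, mean = 9/2 ≈ 4.500
  cycle 0 → 2 → 0: weight = 9, length = 2, mean = 9/2 ≈ 4.500
  cycle 1 → 0 → 1: weight = 9, length = 2, mean = 9/2 ≈ 4.500
Minimum mean = 1.000, attained e.g. along the cycle 1 → 1 with weight 1 and length 1. So λ(A) = 1/1 = 1.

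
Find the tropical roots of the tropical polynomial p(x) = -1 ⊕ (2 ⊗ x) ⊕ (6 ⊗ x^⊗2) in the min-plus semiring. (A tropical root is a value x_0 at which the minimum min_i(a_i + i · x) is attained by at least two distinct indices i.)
Roots: {-4, -3}

Each tropical root is a break point of the lower envelope of the lines y = a_i + i · x (there are 3 lines, with slopes 0, 1, ..., 2). Only the lines that attain the minimum somewhere contribute to roots; other lines are dominated. Here the surviving (envelope) indices are i = 2, i = 1, i = 0.
Intersections between consecutive envelope lines give the roots: for adjacent envelope indices i < j the intersection is x = (a_i − a_j) / (j − i). Reading off the sorted break points: {-4, -3}.
Verification: at each break x_0, at least two indices attain the minimum of min_i(a_i + i · x_0).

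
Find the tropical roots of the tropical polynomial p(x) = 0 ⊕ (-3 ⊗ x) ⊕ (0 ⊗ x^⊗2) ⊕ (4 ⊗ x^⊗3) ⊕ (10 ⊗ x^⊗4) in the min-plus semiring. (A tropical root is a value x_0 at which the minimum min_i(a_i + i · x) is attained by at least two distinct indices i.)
Roots: {-6, -4, -3, 3}

Each tropical root is a break point of the lower envelope of the lines y = a_i + i · x (there are 5 lines, with slopes 0, 1, ..., 4). Only the lines that attain the minimum somewhere contribute to roots; other lines are dominated. Here the surviving (envelope) indices are i = 4, i = 3, i = 2, i = 1, i = 0.
Intersections between consecutive envelope lines give the roots: for adjacent envelope indices i < j the intersection is x = (a_i − a_j) / (j − i). Reading off the sorted break points: {-6, -4, -3, 3}.
Verification: at each break x_0, at least two indices attain the minimum of min_i(a_i + i · x_0).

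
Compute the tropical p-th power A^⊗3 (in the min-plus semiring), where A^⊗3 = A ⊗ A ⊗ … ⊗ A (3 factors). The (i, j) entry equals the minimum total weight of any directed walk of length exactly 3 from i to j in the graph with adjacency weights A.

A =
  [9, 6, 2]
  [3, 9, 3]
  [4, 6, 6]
A^⊗3 =
  [11, 12, 8]
  [9, 11, 9]
  [10, 12, 11]

Each entry (A^⊗3)_ij equals the minimum over all length-3 walks i = v_0 → v_1 → … → v_3 = j of Σ_t A[v_t][v_{t+1}]. For example, for (i, j) = (0, 2) we minimise over 9 possible intermediate vertex sequences; the minimum is 8, attained along the walk 0 → 2 → 0 → 2.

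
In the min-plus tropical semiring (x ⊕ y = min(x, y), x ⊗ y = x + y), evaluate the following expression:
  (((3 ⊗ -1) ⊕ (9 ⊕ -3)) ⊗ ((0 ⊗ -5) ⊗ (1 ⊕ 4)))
(((3 ⊗ -1) ⊕ (9 ⊕ -3)) ⊗ ((0 ⊗ -5) ⊗ (1 ⊕ 4))) = -7

Expand innermost to outermost. Recall ⊕ takes the minimum of its arguments and ⊗ takes their sum. Working out the expression (((3 ⊗ -1) ⊕ (9 ⊕ -3)) ⊗ ((0 ⊗ -5) ⊗ (1 ⊕ 4))) gives -7.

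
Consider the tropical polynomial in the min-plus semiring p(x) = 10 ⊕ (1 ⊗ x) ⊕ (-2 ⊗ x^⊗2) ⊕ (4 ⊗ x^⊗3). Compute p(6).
p(6) = 7

A tropical monomial a ⊗ x^⊗i evaluates to a + i · x. Evaluating each term at x = 6:
  Term 0 contributes 10 + 0 · 6 = 10
  Term 1 contributes 1 + 1 · 6 = 7
  Term 2 contributes -2 + 2 · 6 = 10
  Term 3 contributes 4 + 3 · 6 = 22
p(6) = ⊕ of these = min[10, 7, 10, 22] = 7.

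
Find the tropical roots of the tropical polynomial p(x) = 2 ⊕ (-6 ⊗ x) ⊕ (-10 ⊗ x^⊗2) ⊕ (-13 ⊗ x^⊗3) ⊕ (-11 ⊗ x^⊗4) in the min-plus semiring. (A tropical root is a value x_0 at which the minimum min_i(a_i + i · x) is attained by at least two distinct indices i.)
Roots: {-2, 3, 4, 8}

Each tropical root is a break point of the lower envelope of the lines y = a_i + i · x (there are 5 lines, with slopes 0, 1, ..., 4). Only the lines that attain the minimum somewhere contribute to roots; other lines are dominated. Here the surviving (envelope) indices are i = 4, i = 3, i = 2, i = 1, i = 0.
Intersections between consecutive envelope lines give the roots: for adjacent envelope indices i < j the intersection is x = (a_i − a_j) / (j − i). Reading off the sorted break points: {-2, 3, 4, 8}.
Verification: at each break x_0, at least two indices attain the minimum of min_i(a_i + i · x_0).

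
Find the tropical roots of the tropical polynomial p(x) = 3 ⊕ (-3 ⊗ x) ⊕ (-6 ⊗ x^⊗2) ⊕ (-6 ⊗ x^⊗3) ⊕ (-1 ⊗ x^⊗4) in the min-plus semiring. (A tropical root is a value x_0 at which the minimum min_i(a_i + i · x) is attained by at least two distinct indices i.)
Roots: {-5, 0, 3, 6}

Each tropical root is a break point of the lower envelope of the lines y = a_i + i · x (there are 5 lines, with slopes 0, 1, ..., 4). Only the lines that attain the minimum somewhere contribute to roots; other lines are dominated. Here the surviving (envelope) indices are i = 4, i = 3, i = 2, i = 1, i = 0.
Intersections between consecutive envelope lines give the roots: for adjacent envelope indices i < j the intersection is x = (a_i − a_j) / (j − i). Reading off the sorted break points: {-5, 0, 3, 6}.
Verification: at each break x_0, at least two indices attain the minimum of min_i(a_i + i · x_0).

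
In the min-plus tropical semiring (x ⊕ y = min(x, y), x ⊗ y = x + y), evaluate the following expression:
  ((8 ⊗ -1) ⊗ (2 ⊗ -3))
((8 ⊗ -1) ⊗ (2 ⊗ -3)) = 6

Expand innermost to outermost. Recall ⊕ takes the minimum of its arguments and ⊗ takes their sum. Working out the expression ((8 ⊗ -1) ⊗ (2 ⊗ -3)) gives 6.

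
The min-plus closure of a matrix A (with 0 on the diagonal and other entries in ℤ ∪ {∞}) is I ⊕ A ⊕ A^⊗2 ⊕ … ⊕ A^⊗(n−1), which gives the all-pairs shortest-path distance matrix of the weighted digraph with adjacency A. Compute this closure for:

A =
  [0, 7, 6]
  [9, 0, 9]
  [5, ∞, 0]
Closure =
  [0, 7, 6]
  [9, 0, 9]
  [5, 12, 0]

This is the Floyd-Warshall all-pairs shortest-path computation. For each intermediate vertex k = 0, 1, …, 2, update dist[i][j] ← min(dist[i][j], dist[i][k] + dist[k][j]). The final matrix gives, for each (i, j), the minimum total weight of any directed path from i to j (possibly empty when i = j).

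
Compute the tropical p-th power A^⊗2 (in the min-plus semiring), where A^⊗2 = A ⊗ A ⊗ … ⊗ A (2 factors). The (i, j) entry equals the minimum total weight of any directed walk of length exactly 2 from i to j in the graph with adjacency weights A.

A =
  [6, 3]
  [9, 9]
A^⊗2 =
  [12, 9]
  [15, 12]

Each entry (A^⊗2)_ij equals the minimum over all length-2 walks i = v_0 → v_1 → … → v_2 = j of Σ_t A[v_t][v_{t+1}]. For example, for (i, j) = (0, 1) we minimise over 2 possible intermediate vertex sequences; the minimum is 9, attained along the walk 0 → 0 → 1.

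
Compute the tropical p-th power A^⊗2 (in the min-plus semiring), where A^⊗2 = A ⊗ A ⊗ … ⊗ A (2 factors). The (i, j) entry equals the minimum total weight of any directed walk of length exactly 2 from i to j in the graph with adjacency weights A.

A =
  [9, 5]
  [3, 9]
A^⊗2 =
  [8, 14]
  [12, 8]

Each entry (A^⊗2)_ij equals the minimum over all length-2 walks i = v_0 → v_1 → … → v_2 = j of Σ_t A[v_t][v_{t+1}]. For example, for (i, j) = (0, 1) we minimise over 2 possible intermediate vertex sequences; the minimum is 14, attained along the walk 0 → 0 → 1.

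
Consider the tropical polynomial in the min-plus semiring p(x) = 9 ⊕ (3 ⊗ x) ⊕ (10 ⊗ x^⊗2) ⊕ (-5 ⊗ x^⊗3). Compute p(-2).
p(-2) = -11

A tropical monomial a ⊗ x^⊗i evaluates to a + i · x. Evaluating each term at x = -2:
  Term 0 contributes 9 + 0 · -2 = 9
  Term 1 contributes 3 + 1 · -2 = 1
  Term 2 contributes 10 + 2 · -2 = 6
  Term 3 contributes -5 + 3 · -2 = -11
p(-2) = ⊕ of these = min[9, 1, 6, -11] = -11.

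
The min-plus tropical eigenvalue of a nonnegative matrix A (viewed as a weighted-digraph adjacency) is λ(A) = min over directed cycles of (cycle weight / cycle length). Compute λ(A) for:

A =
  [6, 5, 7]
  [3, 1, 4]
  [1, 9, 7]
λ(A) = 1

Enumerate directed cycles and compute their means (weight / length). Sample:
  cycle 0 → 0: weight = 6, length = 1, mean = 6/1 ≈ 6.000
  cycle 1 → 1: weight = 1, length = 1, mean = 1/1 ≈ 1.000
  cycle 2 → 2: weight = 7, length = 1, mean = 7/1 ≈ 7.000
  cycle 0 → 1 → 0: weight = 8, length = 2, mean = 8/2 ≈ 4.000
  cycle 0 → 2 → 0: weight = 8, length = 2, mean = 8/2 ≈ 4.000
  cycle 1 → 0 → 1: weight = 8, length = 2, mean = 8/2 ≈ 4.000
Minimum mean = 1.000, attained e.g. along the cycle 1 → 1 with weight 1 and length 1. So λ(A) = 1/1 = 1.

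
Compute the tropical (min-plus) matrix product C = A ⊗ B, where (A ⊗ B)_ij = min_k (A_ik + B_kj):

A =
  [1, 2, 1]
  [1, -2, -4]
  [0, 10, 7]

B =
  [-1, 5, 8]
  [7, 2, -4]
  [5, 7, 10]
A ⊗ B =
  [0, 4, -2]
  [0, 0, -6]
  [-1, 5, 6]

Apply the min-plus product entry-by-entry:
  C[0][0] = min over k of (A[0][0] + B[0][0] = 1 + -1 = 0, A[0][1] + B[1][0] = 2 + 7 = 9, A[0][2] + B[2][0] = 1 + 5 = 6) = 0 (attained at k = 0)
  C[0][1] = min over k of (A[0][0] + B[0][1] = 1 + 5 = 6, A[0][1] + B[1][1] = 2 + 2 = 4, A[0][2] + B[2][1] = 1 + 7 = 8) = 4 (attained at k = 1)
  C[0][2] = min over k of (A[0][0] + B[0][2] = 1 + 8 = 9, A[0][1] + B[1][2] = 2 + -4 = -2, A[0][2] + B[2][2] = 1 + 10 = 11) = -2 (attained at k = 1)
  C[1][0] = min over k of (A[1][0] + B[0][0] = 1 + -1 = 0, A[1][1] + B[1][0] = -2 + 7 = 5, A[1][2] + B[2][0] = -4 + 5 = 1) = 0 (attained at k = 0)
  C[1][1] = min over k of (A[1][0] + B[0][1] = 1 + 5 = 6, A[1][1] + B[1][1] = -2 + 2 = 0, A[1][2] + B[2][1] = -4 + 7 = 3) = 0 (attained at k = 1)
  C[1][2] = min over k of (A[1][0] + B[0][2] = 1 + 8 = 9, A[1][1] + B[1][2] = -2 + -4 = -6, A[1][2] + B[2][2] = -4 + 10 = 6) = -6 (attained at k = 1)
  C[2][0] = min over k of (A[2][0] + B[0][0] = 0 + -1 = -1, A[2][1] + B[1][0] = 10 + 7 = 17, A[2][2] + B[2][0] = 7 + 5 = 12) = -1 (attained at k = 0)
  C[2][1] = min over k of (A[2][0] + B[0][1] = 0 + 5 = 5, A[2][1] + B[1][1] = 10 + 2 = 12, A[2][2] + B[2][1] = 7 + 7 = 14) = 5 (attained at k = 0)
  C[2][2] = min over k of (A[2][0] + B[0][2] = 0 + 8 = 8, A[2][1] + B[1][2] = 10 + -4 = 6, A[2][2] + B[2][2] = 7 + 10 = 17) = 6 (attained at k = 1)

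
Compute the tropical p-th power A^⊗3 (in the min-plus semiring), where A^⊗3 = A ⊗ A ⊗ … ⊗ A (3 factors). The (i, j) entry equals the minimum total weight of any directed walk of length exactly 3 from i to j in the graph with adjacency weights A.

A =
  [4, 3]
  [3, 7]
A^⊗3 =
  [10, 9]
  [9, 10]

Each entry (A^⊗3)_ij equals the minimum over all length-3 walks i = v_0 → v_1 → … → v_3 = j of Σ_t A[v_t][v_{t+1}]. For example, for (i, j) = (0, 1) we minimise over 4 possible intermediate vertex sequences; the minimum is 9, attained along the walk 0 → 1 → 0 → 1.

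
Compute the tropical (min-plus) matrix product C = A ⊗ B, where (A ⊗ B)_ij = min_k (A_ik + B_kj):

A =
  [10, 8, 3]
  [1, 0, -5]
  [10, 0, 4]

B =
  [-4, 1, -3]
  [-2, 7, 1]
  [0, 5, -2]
A ⊗ B =
  [3, 8, 1]
  [-5, 0, -7]
  [-2, 7, 1]

Apply the min-plus product entry-by-entry:
  C[0][0] = min over k of (A[0][0] + B[0][0] = 10 + -4 = 6, A[0][1] + B[1][0] = 8 + -2 = 6, A[0][2] + B[2][0] = 3 + 0 = 3) = 3 (attained at k = 2)
  C[0][1] = min over k of (A[0][0] + B[0][1] = 10 + 1 = 11, A[0][1] + B[1][1] = 8 + 7 = 15, A[0][2] + B[2][1] = 3 + 5 = 8) = 8 (attained at k = 2)
  C[0][2] = min over k of (A[0][0] + B[0][2] = 10 + -3 = 7, A[0][1] + B[1][2] = 8 + 1 = 9, A[0][2] + B[2][2] = 3 + -2 = 1) = 1 (attained at k = 2)
  C[1][0] = min over k of (A[1][0] + B[0][0] = 1 + -4 = -3, A[1][1] + B[1][0] = 0 + -2 = -2, A[1][2] + B[2][0] = -5 + 0 = -5) = -5 (attained at k = 2)
  C[1][1] = min over k of (A[1][0] + B[0][1] = 1 + 1 = 2, A[1][1] + B[1][1] = 0 + 7 = 7, A[1][2] + B[2][1] = -5 + 5 = 0) = 0 (attained at k = 2)
  C[1][2] = min over k of (A[1][0] + B[0][2] = 1 + -3 = -2, A[1][1] + B[1][2] = 0 + 1 = 1, A[1][2] + B[2][2] = -5 + -2 = -7) = -7 (attained at k = 2)
  C[2][0] = min over k of (A[2][0] + B[0][0] = 10 + -4 = 6, A[2][1] + B[1][0] = 0 + -2 = -2, A[2][2] + B[2][0] = 4 + 0 = 4) = -2 (attained at k = 1)
  C[2][1] = min over k of (A[2][0] + B[0][1] = 10 + 1 = 11, A[2][1] + B[1][1] = 0 + 7 = 7, A[2][2] + B[2][1] = 4 + 5 = 9) = 7 (attained at k = 1)
  C[2][2] = min over k of (A[2][0] + B[0][2] = 10 + -3 = 7, A[2][1] + B[1][2] = 0 + 1 = 1, A[2][2] + B[2][2] = 4 + -2 = 2) = 1 (attained at k = 1)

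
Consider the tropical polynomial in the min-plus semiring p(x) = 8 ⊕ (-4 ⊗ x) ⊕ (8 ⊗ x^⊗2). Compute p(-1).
p(-1) = -5

A tropical monomial a ⊗ x^⊗i evaluates to a + i · x. Evaluating each term at x = -1:
  Term 0 contributes 8 + 0 · -1 = 8
  Term 1 contributes -4 + 1 · -1 = -5
  Term 2 contributes 8 + 2 · -1 = 6
p(-1) = ⊕ of these = min[8, -5, 6] = -5.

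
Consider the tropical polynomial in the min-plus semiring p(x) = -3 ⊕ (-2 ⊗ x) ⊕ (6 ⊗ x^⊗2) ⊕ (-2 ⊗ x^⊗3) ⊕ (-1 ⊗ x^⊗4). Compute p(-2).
p(-2) = -9

A tropical monomial a ⊗ x^⊗i evaluates to a + i · x. Evaluating each term at x = -2:
  Term 0 contributes -3 + 0 · -2 = -3
  Term 1 contributes -2 + 1 · -2 = -4
  Term 2 contributes 6 + 2 · -2 = 2
  Term 3 contributes -2 + 3 · -2 = -8
  Term 4 contributes -1 + 4 · -2 = -9
p(-2) = ⊕ of these = min[-3, -4, 2, -8, -9] = -9.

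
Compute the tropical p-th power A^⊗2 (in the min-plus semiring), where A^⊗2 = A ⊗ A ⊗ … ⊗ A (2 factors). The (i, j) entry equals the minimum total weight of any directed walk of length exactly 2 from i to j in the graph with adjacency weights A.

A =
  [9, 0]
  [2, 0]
A^⊗2 =
  [2, 0]
  [2, 0]

Each entry (A^⊗2)_ij equals the minimum over all length-2 walks i = v_0 → v_1 → … → v_2 = j of Σ_t A[v_t][v_{t+1}]. For example, for (i, j) = (0, 1) we minimise over 2 possible intermediate vertex sequences; the minimum is 0, attained along the walk 0 → 1 → 1.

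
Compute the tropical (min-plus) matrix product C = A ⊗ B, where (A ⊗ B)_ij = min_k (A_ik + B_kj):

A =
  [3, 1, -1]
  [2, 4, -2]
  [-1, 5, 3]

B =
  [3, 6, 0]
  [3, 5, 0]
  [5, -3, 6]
A ⊗ B =
  [4, -4, 1]
  [3, -5, 2]
  [2, 0, -1]

Apply the min-plus product entry-by-entry:
  C[0][0] = min over k of (A[0][0] + B[0][0] = 3 + 3 = 6, A[0][1] + B[1][0] = 1 + 3 = 4, A[0][2] + B[2][0] = -1 + 5 = 4) = 4 (attained at k = 1)
  C[0][1] = min over k of (A[0][0] + B[0][1] = 3 + 6 = 9, A[0][1] + B[1][1] = 1 + 5 = 6, A[0][2] + B[2][1] = -1 + -3 = -4) = -4 (attained at k = 2)
  C[0][2] = min over k of (A[0][0] + B[0][2] = 3 + 0 = 3, A[0][1] + B[1][2] = 1 + 0 = 1, A[0][2] + B[2][2] = -1 + 6 = 5) = 1 (attained at k = 1)
  C[1][0] = min over k of (A[1][0] + B[0][0] = 2 + 3 = 5, A[1][1] + B[1][0] = 4 + 3 = 7, A[1][2] + B[2][0] = -2 + 5 = 3) = 3 (attained at k = 2)
  C[1][1] = min over k of (A[1][0] + B[0][1] = 2 + 6 = 8, A[1][1] + B[1][1] = 4 + 5 = 9, A[1][2] + B[2][1] = -2 + -3 = -5) = -5 (attained at k = 2)
  C[1][2] = min over k of (A[1][0] + B[0][2] = 2 + 0 = 2, A[1][1] + B[1][2] = 4 + 0 = 4, A[1][2] + B[2][2] = -2 + 6 = 4) = 2 (attained at k = 0)
  C[2][0] = min over k of (A[2][0] + B[0][0] = -1 + 3 = 2, A[2][1] + B[1][0] = 5 + 3 = 8, A[2][2] + B[2][0] = 3 + 5 = 8) = 2 (attained at k = 0)
  C[2][1] = min over k of (A[2][0] + B[0][1] = -1 + 6 = 5, A[2][1] + B[1][1] = 5 + 5 = 10, A[2][2] + B[2][1] = 3 + -3 = 0) = 0 (attained at k = 2)
  C[2][2] = min over k of (A[2][0] + B[0][2] = -1 + 0 = -1, A[2][1] + B[1][2] = 5 + 0 = 5, A[2][2] + B[2][2] = 3 + 6 = 9) = -1 (attained at k = 0)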